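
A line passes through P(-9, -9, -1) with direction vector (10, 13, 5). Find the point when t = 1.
P(1) = (-9 + 10(1), -9 + 13(1), -1 + 5(1)) = (1, 4, 4)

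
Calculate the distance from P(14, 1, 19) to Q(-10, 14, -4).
d = √[(-24)² + (13)² + (-23)²] = √1274 = 35.69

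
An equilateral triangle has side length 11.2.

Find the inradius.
For an equilateral triangle, r = s/(2√3) where s is the side.
r = 11.2/(2√3) = 11.2/3.464102 = 3.233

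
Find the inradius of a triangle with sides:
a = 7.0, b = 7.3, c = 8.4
s = (a+b+c)/2 = (7.0+7.3+8.4)/2 = 11.35
Area = √(s(s-a)(s-b)(s-c)) = √(11.35·4.35·4.05·2.95) = 24.2874
r = Area/s = 24.2874/11.35 = 2.14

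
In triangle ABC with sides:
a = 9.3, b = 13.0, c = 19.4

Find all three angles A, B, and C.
By the law of cosines:
cos(A) = (b² + c² - a²)/(2bc) = 0.909734  →  A = 24.53°
cos(B) = (a² + c² - b²)/(2ac) = 0.814350  →  B = 35.48°
cos(C) = (a² + b² - c²)/(2ab) = -0.499876  →  C = 120°
Check: A + B + C = 180.0° ✓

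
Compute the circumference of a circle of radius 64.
Circumference = 2 * pi * r
Circumference = 2 * pi * 64
Circumference = 402.12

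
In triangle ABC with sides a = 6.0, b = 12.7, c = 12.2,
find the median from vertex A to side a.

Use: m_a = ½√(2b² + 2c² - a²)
m_a = ½√(2·12.7² + 2·12.2² - 6.0²)
m_a = ½√(322.58 + 297.68 - 36) = ½√584.26 = 12.09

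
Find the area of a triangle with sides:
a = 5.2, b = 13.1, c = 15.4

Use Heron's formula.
s = (a+b+c)/2 = (5.2+13.1+15.4)/2 = 16.85
A = √(s(s-a)(s-b)(s-c)) = √(16.85·11.65·3.75·1.45)
A = √1067.39 = 32.67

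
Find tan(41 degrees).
tan(41 degrees) = 0.8693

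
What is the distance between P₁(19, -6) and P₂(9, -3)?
Using the distance formula: d = sqrt((x₂-x₁)² + (y₂-y₁)²)
dx = 9 - 19 = -10
dy = (-3) - (-6) = 3
d = sqrt((-10)² + 3²) = sqrt(100 + 9) = sqrt(109) = 10.44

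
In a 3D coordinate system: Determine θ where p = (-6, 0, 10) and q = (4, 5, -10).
p·q = -124, |p|² = 136, |q|² = 141
cos θ = -124/√19176 ≈ -0.8955
θ ≈ 153.6°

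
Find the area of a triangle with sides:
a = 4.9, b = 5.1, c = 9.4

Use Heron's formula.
s = (a+b+c)/2 = (4.9+5.1+9.4)/2 = 9.7
A = √(s(s-a)(s-b)(s-c)) = √(9.7·4.8·4.6·0.3)
A = √64.2528 = 8.016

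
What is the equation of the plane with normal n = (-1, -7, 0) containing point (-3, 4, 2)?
d = n·P = (-1)(-3) + (-7)(4) + (0)(2) = -25
Plane: -x - 7y = -25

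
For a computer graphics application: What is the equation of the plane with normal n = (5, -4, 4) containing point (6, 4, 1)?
d = n·P = (5)(6) + (-4)(4) + (4)(1) = 18
Plane: 5x - 4y + 4z = 18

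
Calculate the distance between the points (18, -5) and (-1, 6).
Using the distance formula: d = sqrt((x₂-x₁)² + (y₂-y₁)²)
dx = (-1) - 18 = -19
dy = 6 - (-5) = 11
d = sqrt((-19)² + 11²) = sqrt(361 + 121) = sqrt(482) = 21.95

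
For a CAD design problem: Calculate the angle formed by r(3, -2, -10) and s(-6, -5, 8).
r·s = -88, |r|² = 113, |s|² = 125
cos θ = -88/√14125 ≈ -0.7404
θ ≈ 137.8°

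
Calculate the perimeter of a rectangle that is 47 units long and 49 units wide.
Perimeter = 2 * (length + width)
Perimeter = 2 * (47 + 49)
Perimeter = 2 * 96
Perimeter = 192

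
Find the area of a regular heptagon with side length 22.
For a regular 7-gon with side length s = 22:
Apothem a = s / (2*tan(pi/7)) = 22 / (2*tan(pi/7)) ≈ 22.8417
Perimeter P = 7 * 22 = 154
Area = (1/2) * P * a = (1/2) * 154 * 22.8417 = 1758.81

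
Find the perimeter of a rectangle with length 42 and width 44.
Perimeter = 2 * (length + width)
Perimeter = 2 * (42 + 44)
Perimeter = 2 * 86
Perimeter = 172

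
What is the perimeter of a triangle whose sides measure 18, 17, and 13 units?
Perimeter = sum of all sides
Perimeter = 18 + 17 + 13
Perimeter = 48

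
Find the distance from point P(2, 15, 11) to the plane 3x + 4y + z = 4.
d = |3(2) + 4(15) + 1(11) - (4)| / √(3² + 4² + 1²) = 73/√26 = 14.32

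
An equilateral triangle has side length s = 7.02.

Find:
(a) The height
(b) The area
(a) Height h = s·√3/2 = 7.02·√3/2 = 6.079
(b) Area = (√3/4)·s² = (√3/4)·7.02² = (√3/4)·49.2804 = 21.34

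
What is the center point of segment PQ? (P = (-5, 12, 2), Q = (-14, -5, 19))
Midpoint = ((-5-14)/2, (12-5)/2, (2+19)/2) = (-9.5, 3.5, 10.5)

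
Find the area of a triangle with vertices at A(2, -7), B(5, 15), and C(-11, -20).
Using the coordinate formula: Area = (1/2)|x₁(y₂-y₃) + x₂(y₃-y₁) + x₃(y₁-y₂)|
Area = (1/2)|2(15-(-20)) + 5((-20)-(-7)) + (-11)((-7)-15)|
Area = (1/2)|2*35 + 5*(-13) + (-11)*(-22)|
Area = (1/2)|70 + (-65) + 242|
Area = (1/2)*247 = 123.50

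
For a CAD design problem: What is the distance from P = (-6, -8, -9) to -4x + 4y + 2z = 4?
d = |(-4)(-6) + 4(-8) + 2(-9) - (4)| / √((-4)² + 4² + 2²) = 30/√36 = 5.0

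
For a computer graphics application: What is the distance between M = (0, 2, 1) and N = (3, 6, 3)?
d = √[(3)² + (4)² + (2)²] = √29 = 5.385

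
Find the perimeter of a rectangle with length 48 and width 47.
Perimeter = 2 * (length + width)
Perimeter = 2 * (48 + 47)
Perimeter = 2 * 95
Perimeter = 190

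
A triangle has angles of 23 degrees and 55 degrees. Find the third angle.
Sum of angles in a triangle = 180 degrees
Third angle = 180 - 23 - 55
Third angle = 102 degrees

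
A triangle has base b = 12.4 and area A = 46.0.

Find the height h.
A = ½bh  →  h = 2A/b
h = 2·46.0/12.4 = 7.419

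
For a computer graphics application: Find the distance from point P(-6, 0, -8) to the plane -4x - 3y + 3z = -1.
d = |(-4)(-6) + (-3)(0) + 3(-8) - (-1)| / √((-4)² + (-3)² + 3²) = 1/√34 = 0.1715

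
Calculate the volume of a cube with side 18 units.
Volume = s³
Volume = 18³
Volume = 5832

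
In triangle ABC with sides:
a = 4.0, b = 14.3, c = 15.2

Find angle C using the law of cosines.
cos(C) = (a² + b² - c²)/(2ab)
cos(C) = (4.0² + 14.3² - 15.2²)/(2·4.0·14.3) = -10.55/114.4 = -0.092220
C = arccos(-0.092220) = 95.29°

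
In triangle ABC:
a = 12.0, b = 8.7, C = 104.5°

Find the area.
Using A = ½ab·sin(C):
A = ½·12.0·8.7·sin(104.5°) = ½·104.4·0.968148 = 50.54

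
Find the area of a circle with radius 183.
Area = pi * r²
Area = pi * 183²
Area = pi * 33489
Area = 105208.80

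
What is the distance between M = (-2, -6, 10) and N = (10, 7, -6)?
d = √[(12)² + (13)² + (-16)²] = √569 = 23.85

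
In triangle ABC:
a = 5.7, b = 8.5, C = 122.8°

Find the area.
Using A = ½ab·sin(C):
A = ½·5.7·8.5·sin(122.8°) = ½·48.45·0.840567 = 20.36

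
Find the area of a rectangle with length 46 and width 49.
Area = length * width
Area = 46 * 49
Area = 2254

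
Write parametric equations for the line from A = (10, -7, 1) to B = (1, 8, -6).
Direction vector d = B - A = (-9, 15, -7)
x = 10 - 9t, y = -7 + 15t, z = 1 - 7t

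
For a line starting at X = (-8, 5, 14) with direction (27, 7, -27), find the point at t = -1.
P(-1) = (-8 + 27(-1), 5 + 7(-1), 14 + (-27)(-1)) = (-35, -2, 41)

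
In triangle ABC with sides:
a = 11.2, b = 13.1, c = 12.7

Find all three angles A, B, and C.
By the law of cosines:
cos(A) = (b² + c² - a²)/(2bc) = 0.623490  →  A = 51.43°
cos(B) = (a² + c² - b²)/(2ac) = 0.404668  →  B = 66.13°
cos(C) = (a² + b² - c²)/(2ab) = 0.462650  →  C = 62.44°
Check: A + B + C = 180.0° ✓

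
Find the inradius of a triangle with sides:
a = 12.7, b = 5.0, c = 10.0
s = (a+b+c)/2 = (12.7+5.0+10.0)/2 = 13.85
Area = √(s(s-a)(s-b)(s-c)) = √(13.85·1.15·8.85·3.85) = 23.2957
r = Area/s = 23.2957/13.85 = 1.682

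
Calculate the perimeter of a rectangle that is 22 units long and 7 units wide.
Perimeter = 2 * (length + width)
Perimeter = 2 * (22 + 7)
Perimeter = 2 * 29
Perimeter = 58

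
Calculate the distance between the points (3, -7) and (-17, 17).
Using the distance formula: d = sqrt((x₂-x₁)² + (y₂-y₁)²)
dx = (-17) - 3 = -20
dy = 17 - (-7) = 24
d = sqrt((-20)² + 24²) = sqrt(400 + 576) = sqrt(976) = 31.24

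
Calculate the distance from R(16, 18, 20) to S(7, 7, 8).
d = √[(-9)² + (-11)² + (-12)²] = √346 = 18.6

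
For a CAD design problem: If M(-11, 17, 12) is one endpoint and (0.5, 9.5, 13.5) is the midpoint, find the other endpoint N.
N = (2×0.5 - (-11), 2×9.5 - 17, 2×13.5 - 12) = (12, 2, 15)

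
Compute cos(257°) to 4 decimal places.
cos(257 degrees) = -0.225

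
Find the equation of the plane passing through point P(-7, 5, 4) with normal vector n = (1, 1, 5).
d = n·P = (1)(-7) + (1)(5) + (5)(4) = 18
Plane: x + y + 5z = 18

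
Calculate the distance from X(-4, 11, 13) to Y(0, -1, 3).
d = √[(4)² + (-12)² + (-10)²] = √260 = 16.12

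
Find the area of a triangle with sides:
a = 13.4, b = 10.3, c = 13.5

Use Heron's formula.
s = (a+b+c)/2 = (13.4+10.3+13.5)/2 = 18.6
A = √(s(s-a)(s-b)(s-c)) = √(18.6·5.2·8.3·5.1)
A = √4094.16 = 63.99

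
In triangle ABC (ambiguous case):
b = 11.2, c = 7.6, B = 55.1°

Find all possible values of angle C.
sin(C)/c = sin(B)/b  →  sin(C) = c·sin(B)/b = 7.6·sin(55.1°)/11.2 = 0.556532
C₁ = arcsin(0.556532) = 33.82°,  C₂ = 180° - C₁ = 146.18°
Check C₂: A = 180° - 55.1° - 146.18° = -21.28° ≤ 0, rejected
C = 33.82° (one solution)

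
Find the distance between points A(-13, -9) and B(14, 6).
Using the distance formula: d = sqrt((x₂-x₁)² + (y₂-y₁)²)
dx = 14 - (-13) = 27
dy = 6 - (-9) = 15
d = sqrt(27² + 15²) = sqrt(729 + 225) = sqrt(954) = 30.89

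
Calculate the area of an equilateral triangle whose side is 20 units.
Area = (sqrt(3)/4) * s²
Area = (sqrt(3)/4) * 20²
Area = (sqrt(3)/4) * 400
Area = 173.21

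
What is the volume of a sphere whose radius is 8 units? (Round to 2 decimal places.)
Volume = (4/3) * pi * r³
Volume = (4/3) * pi * 8³
Volume = (4/3) * pi * 512
Volume = 2144.66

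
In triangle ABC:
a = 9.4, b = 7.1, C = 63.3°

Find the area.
Using A = ½ab·sin(C):
A = ½·9.4·7.1·sin(63.3°) = ½·66.74·0.893371 = 29.81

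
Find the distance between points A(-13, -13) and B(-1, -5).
Using the distance formula: d = sqrt((x₂-x₁)² + (y₂-y₁)²)
dx = (-1) - (-13) = 12
dy = (-5) - (-13) = 8
d = sqrt(12² + 8²) = sqrt(144 + 64) = sqrt(208) = 14.42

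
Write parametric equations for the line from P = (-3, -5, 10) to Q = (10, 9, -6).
Direction vector d = Q - P = (13, 14, -16)
x = -3 + 13t, y = -5 + 14t, z = 10 - 16t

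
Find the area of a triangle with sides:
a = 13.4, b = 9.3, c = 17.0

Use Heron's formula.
s = (a+b+c)/2 = (13.4+9.3+17.0)/2 = 19.85
A = √(s(s-a)(s-b)(s-c)) = √(19.85·6.45·10.55·2.85)
A = √3849.62 = 62.05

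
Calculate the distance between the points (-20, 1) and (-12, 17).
Using the distance formula: d = sqrt((x₂-x₁)² + (y₂-y₁)²)
dx = (-12) - (-20) = 8
dy = 17 - 1 = 16
d = sqrt(8² + 16²) = sqrt(64 + 256) = sqrt(320) = 17.89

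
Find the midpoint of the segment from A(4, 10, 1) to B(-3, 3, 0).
Midpoint = ((4-3)/2, (10+3)/2, (1+0)/2) = (0.5, 6.5, 0.5)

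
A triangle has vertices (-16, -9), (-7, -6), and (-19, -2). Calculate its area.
Using the coordinate formula: Area = (1/2)|x₁(y₂-y₃) + x₂(y₃-y₁) + x₃(y₁-y₂)|
Area = (1/2)|(-16)((-6)-(-2)) + (-7)((-2)-(-9)) + (-19)((-9)-(-6))|
Area = (1/2)|(-16)*(-4) + (-7)*7 + (-19)*(-3)|
Area = (1/2)|64 + (-49) + 57|
Area = (1/2)*72 = 36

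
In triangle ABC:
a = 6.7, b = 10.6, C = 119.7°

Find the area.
Using A = ½ab·sin(C):
A = ½·6.7·10.6·sin(119.7°) = ½·71.02·0.868632 = 30.85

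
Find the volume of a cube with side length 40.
Volume = s³
Volume = 40³
Volume = 64000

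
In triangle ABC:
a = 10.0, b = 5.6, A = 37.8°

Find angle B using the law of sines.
sin(B)/b = sin(A)/a
sin(B) = b·sin(A)/a = 5.6·sin(37.8°)/10.0 = 0.343228
B = arcsin(0.343228) = 20.07°  (b ≤ a, so B ≤ A and the acute solution is unique)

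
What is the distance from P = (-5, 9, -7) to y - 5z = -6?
d = |0(-5) + 1(9) + (-5)(-7) - (-6)| / √(0² + 1² + (-5)²) = 50/√26 = 9.806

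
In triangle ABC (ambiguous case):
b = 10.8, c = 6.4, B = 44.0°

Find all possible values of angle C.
sin(C)/c = sin(B)/b  →  sin(C) = c·sin(B)/b = 6.4·sin(44.0°)/10.8 = 0.411649
C₁ = arcsin(0.411649) = 24.31°,  C₂ = 180° - C₁ = 155.69°
Check C₂: A = 180° - 44.0° - 155.69° = -19.69° ≤ 0, rejected
C = 24.31° (one solution)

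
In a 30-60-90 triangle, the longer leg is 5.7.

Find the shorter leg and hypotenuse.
In a 30-60-90 triangle, sides are in ratio 1 : √3 : 2.
Long leg = short leg·√3  →  short leg = 5.7/√3 = 3.291
Hypotenuse = 2·(short leg) = 2·5.7/√3 = 6.582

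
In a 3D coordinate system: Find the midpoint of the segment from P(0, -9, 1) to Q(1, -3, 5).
Midpoint = ((0+1)/2, (-9-3)/2, (1+5)/2) = (0.5, -6, 3)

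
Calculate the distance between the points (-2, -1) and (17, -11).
Using the distance formula: d = sqrt((x₂-x₁)² + (y₂-y₁)²)
dx = 17 - (-2) = 19
dy = (-11) - (-1) = -10
d = sqrt(19² + (-10)²) = sqrt(361 + 100) = sqrt(461) = 21.47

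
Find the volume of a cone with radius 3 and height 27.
Volume = (1/3) * pi * r² * h
Volume = (1/3) * pi * 3² * 27
Volume = (1/3) * pi * 9 * 27
Volume = (1/3) * pi * 243
Volume = 254.47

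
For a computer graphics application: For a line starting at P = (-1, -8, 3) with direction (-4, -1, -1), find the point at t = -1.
P(-1) = (-1 + (-4)(-1), -8 + (-1)(-1), 3 + (-1)(-1)) = (3, -7, 4)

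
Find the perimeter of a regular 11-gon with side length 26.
Perimeter = number of sides * side length
Perimeter = 11 * 26
Perimeter = 286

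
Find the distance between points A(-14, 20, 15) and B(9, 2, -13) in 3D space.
d = √[(23)² + (-18)² + (-28)²] = √1637 = 40.46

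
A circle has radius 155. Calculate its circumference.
Circumference = 2 * pi * r
Circumference = 2 * pi * 155
Circumference = 973.89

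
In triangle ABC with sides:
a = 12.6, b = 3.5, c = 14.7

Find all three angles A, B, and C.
By the law of cosines:
cos(A) = (b² + c² - a²)/(2bc) = 0.676190  →  A = 47.45°
cos(B) = (a² + c² - b²)/(2ac) = 0.978836  →  B = 11.81°
cos(C) = (a² + b² - c²)/(2ab) = -0.511111  →  C = 120.7°
Check: A + B + C = 180.0° ✓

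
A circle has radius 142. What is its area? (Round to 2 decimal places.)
Area = pi * r²
Area = pi * 142²
Area = pi * 20164
Area = 63347.07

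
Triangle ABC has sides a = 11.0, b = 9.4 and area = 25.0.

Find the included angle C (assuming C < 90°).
Area = ½ab·sin(C)  →  sin(C) = 2·Area/(ab)
sin(C) = 2·25.0/(11.0·9.4) = 0.483559
C = arcsin(0.483559) = 28.92°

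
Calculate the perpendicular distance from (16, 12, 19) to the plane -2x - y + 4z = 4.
d = |(-2)(16) + (-1)(12) + 4(19) - (4)| / √((-2)² + (-1)² + 4²) = 28/√21 = 6.11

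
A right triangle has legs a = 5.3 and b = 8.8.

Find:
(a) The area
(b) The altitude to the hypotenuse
(a) Area = ½ab = ½·5.3·8.8 = 23.32
(b) Hypotenuse c = √(5.3² + 8.8²) = √105.53 = 10.2728
    Area = ½·c·h_c  →  h_c = 2·Area/c = 2·23.32/10.2728 = 4.54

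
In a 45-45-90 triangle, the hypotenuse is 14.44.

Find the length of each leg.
In a 45-45-90 triangle, hypotenuse = leg·√2  →  leg = hypotenuse/√2
leg = 14.44/√2 = 10.21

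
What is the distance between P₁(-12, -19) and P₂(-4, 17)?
Using the distance formula: d = sqrt((x₂-x₁)² + (y₂-y₁)²)
dx = (-4) - (-12) = 8
dy = 17 - (-19) = 36
d = sqrt(8² + 36²) = sqrt(64 + 1296) = sqrt(1360) = 36.88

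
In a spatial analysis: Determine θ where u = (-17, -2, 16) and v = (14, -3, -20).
u·v = -552, |u|² = 549, |v|² = 605
cos θ = -552/√332145 ≈ -0.9578
θ ≈ 163.3°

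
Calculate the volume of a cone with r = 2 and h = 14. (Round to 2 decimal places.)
Volume = (1/3) * pi * r² * h
Volume = (1/3) * pi * 2² * 14
Volume = (1/3) * pi * 4 * 14
Volume = (1/3) * pi * 56
Volume = 58.64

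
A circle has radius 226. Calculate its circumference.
Circumference = 2 * pi * r
Circumference = 2 * pi * 226
Circumference = 1420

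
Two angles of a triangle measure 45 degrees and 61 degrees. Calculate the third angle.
Sum of angles in a triangle = 180 degrees
Third angle = 180 - 45 - 61
Third angle = 74 degrees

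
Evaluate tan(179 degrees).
tan(179 degrees) = -0.0175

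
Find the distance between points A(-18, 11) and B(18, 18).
Using the distance formula: d = sqrt((x₂-x₁)² + (y₂-y₁)²)
dx = 18 - (-18) = 36
dy = 18 - 11 = 7
d = sqrt(36² + 7²) = sqrt(1296 + 49) = sqrt(1345) = 36.67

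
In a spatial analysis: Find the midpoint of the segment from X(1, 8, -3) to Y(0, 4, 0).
Midpoint = ((1+0)/2, (8+4)/2, (-3+0)/2) = (0.5, 6, -1.5)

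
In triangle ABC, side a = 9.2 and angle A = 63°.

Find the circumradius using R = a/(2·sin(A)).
R = a/(2·sin(A)) = 9.2/(2·sin(63°))
R = 9.2/(2·0.891007) = 9.2/1.782013 = 5.163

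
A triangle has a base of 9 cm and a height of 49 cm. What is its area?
Area = (1/2) * base * height
Area = (1/2) * 9 * 49
Area = 220.50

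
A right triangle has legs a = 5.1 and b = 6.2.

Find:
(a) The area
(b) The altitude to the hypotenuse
(a) Area = ½ab = ½·5.1·6.2 = 15.81
(b) Hypotenuse c = √(5.1² + 6.2²) = √64.45 = 8.02808
    Area = ½·c·h_c  →  h_c = 2·Area/c = 2·15.81/8.02808 = 3.939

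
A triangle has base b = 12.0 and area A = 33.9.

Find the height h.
A = ½bh  →  h = 2A/b
h = 2·33.9/12.0 = 5.65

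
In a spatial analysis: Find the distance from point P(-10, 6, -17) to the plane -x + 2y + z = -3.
d = |(-1)(-10) + 2(6) + 1(-17) - (-3)| / √((-1)² + 2² + 1²) = 8/√6 = 3.266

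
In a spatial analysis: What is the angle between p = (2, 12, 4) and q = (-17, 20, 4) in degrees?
p·q = 222, |p|² = 164, |q|² = 705
cos θ = 222/√115620 ≈ 0.6529
θ ≈ 49.24°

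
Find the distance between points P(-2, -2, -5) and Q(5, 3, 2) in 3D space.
d = √[(7)² + (5)² + (7)²] = √123 = 11.09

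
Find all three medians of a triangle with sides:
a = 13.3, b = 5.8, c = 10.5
Using m_x = ½√(2y² + 2z² - x²):
m_a = ½√(2·5.8² + 2·10.5² - 13.3²) = ½√110.89 = 5.265
m_b = ½√(2·13.3² + 2·10.5² - 5.8²) = ½√540.64 = 11.63
m_c = ½√(2·13.3² + 2·5.8² - 10.5²) = ½√310.81 = 8.815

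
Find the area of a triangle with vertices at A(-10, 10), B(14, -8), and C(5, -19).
Using the coordinate formula: Area = (1/2)|x₁(y₂-y₃) + x₂(y₃-y₁) + x₃(y₁-y₂)|
Area = (1/2)|(-10)((-8)-(-19)) + 14((-19)-10) + 5(10-(-8))|
Area = (1/2)|(-10)*11 + 14*(-29) + 5*18|
Area = (1/2)|(-110) + (-406) + 90|
Area = (1/2)*426 = 213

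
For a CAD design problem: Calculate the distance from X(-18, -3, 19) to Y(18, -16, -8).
d = √[(36)² + (-13)² + (-27)²] = √2194 = 46.84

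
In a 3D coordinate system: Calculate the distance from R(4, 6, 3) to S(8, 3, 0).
d = √[(4)² + (-3)² + (-3)²] = √34 = 5.831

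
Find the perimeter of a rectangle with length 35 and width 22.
Perimeter = 2 * (length + width)
Perimeter = 2 * (35 + 22)
Perimeter = 2 * 57
Perimeter = 114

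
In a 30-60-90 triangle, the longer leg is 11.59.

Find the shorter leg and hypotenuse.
In a 30-60-90 triangle, sides are in ratio 1 : √3 : 2.
Long leg = short leg·√3  →  short leg = 11.59/√3 = 6.691
Hypotenuse = 2·(short leg) = 2·11.59/√3 = 13.38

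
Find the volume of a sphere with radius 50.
Volume = (4/3) * pi * r³
Volume = (4/3) * pi * 50³
Volume = (4/3) * pi * 125000
Volume = 523598.78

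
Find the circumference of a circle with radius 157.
Circumference = 2 * pi * r
Circumference = 2 * pi * 157
Circumference = 986.46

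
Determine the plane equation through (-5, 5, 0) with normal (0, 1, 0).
d = n·P = (0)(-5) + (1)(5) + (0)(0) = 5
Plane: y = 5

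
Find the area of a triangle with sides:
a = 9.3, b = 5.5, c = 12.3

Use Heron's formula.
s = (a+b+c)/2 = (9.3+5.5+12.3)/2 = 13.55
A = √(s(s-a)(s-b)(s-c)) = √(13.55·4.25·8.05·1.25)
A = √579.474 = 24.07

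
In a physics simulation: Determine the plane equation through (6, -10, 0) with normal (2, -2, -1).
d = n·P = (2)(6) + (-2)(-10) + (-1)(0) = 32
Plane: 2x - 2y - z = 32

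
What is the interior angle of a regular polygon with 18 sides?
Interior angle of a regular n-gon = (n-2)*180/n
Interior angle = (18-2)*180/18
Interior angle = 16*180/18
Interior angle = 2880/18
Interior angle = 160 degrees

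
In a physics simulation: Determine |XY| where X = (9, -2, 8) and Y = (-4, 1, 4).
d = √[(-13)² + (3)² + (-4)²] = √194 = 13.93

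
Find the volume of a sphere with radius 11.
Volume = (4/3) * pi * r³
Volume = (4/3) * pi * 11³
Volume = (4/3) * pi * 1331
Volume = 5575.28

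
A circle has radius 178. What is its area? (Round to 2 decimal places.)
Area = pi * r²
Area = pi * 178²
Area = pi * 31684
Area = 99538.22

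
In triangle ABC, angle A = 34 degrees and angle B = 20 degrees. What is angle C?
Sum of angles in a triangle = 180 degrees
Third angle = 180 - 34 - 20
Third angle = 126 degrees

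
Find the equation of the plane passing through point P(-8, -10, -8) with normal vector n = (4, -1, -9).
d = n·P = (4)(-8) + (-1)(-10) + (-9)(-8) = 50
Plane: 4x - y - 9z = 50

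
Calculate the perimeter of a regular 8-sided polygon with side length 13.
Perimeter = number of sides * side length
Perimeter = 8 * 13
Perimeter = 104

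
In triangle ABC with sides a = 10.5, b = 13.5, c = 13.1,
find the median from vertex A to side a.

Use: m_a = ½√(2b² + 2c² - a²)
m_a = ½√(2·13.5² + 2·13.1² - 10.5²)
m_a = ½√(364.5 + 343.22 - 110.25) = ½√597.47 = 12.22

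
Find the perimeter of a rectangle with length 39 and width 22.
Perimeter = 2 * (length + width)
Perimeter = 2 * (39 + 22)
Perimeter = 2 * 61
Perimeter = 122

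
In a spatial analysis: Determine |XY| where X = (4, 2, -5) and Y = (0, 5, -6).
d = √[(-4)² + (3)² + (-1)²] = √26 = 5.099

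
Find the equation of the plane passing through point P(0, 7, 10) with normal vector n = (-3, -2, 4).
d = n·P = (-3)(0) + (-2)(7) + (4)(10) = 26
Plane: -3x - 2y + 4z = 26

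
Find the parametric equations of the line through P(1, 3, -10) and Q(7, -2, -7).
Direction vector d = Q - P = (6, -5, 3)
x = 1 + 6t, y = 3 - 5t, z = -10 + 3t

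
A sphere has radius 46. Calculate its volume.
Volume = (4/3) * pi * r³
Volume = (4/3) * pi * 46³
Volume = (4/3) * pi * 97336
Volume = 407720.08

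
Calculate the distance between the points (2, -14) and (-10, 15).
Using the distance formula: d = sqrt((x₂-x₁)² + (y₂-y₁)²)
dx = (-10) - 2 = -12
dy = 15 - (-14) = 29
d = sqrt((-12)² + 29²) = sqrt(144 + 841) = sqrt(985) = 31.38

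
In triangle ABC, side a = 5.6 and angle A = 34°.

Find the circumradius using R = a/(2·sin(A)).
R = a/(2·sin(A)) = 5.6/(2·sin(34°))
R = 5.6/(2·0.559193) = 5.6/1.118386 = 5.007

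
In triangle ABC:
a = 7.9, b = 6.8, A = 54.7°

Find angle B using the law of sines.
sin(B)/b = sin(A)/a
sin(B) = b·sin(A)/a = 6.8·sin(54.7°)/7.9 = 0.702498
B = arcsin(0.702498) = 44.63°  (b ≤ a, so B ≤ A and the acute solution is unique)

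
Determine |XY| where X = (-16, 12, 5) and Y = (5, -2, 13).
d = √[(21)² + (-14)² + (8)²] = √701 = 26.48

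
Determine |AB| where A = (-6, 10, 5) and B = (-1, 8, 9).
d = √[(5)² + (-2)² + (4)²] = √45 = 6.708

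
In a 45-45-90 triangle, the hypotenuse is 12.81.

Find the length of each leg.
In a 45-45-90 triangle, hypotenuse = leg·√2  →  leg = hypotenuse/√2
leg = 12.81/√2 = 9.058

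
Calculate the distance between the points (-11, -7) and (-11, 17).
Using the distance formula: d = sqrt((x₂-x₁)² + (y₂-y₁)²)
dx = (-11) - (-11) = 0
dy = 17 - (-7) = 24
d = sqrt(0² + 24²) = sqrt(0 + 576) = sqrt(576) = 24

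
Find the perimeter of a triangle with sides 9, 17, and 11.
Perimeter = sum of all sides
Perimeter = 9 + 17 + 11
Perimeter = 37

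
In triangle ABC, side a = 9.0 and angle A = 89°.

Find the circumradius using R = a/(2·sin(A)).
R = a/(2·sin(A)) = 9.0/(2·sin(89°))
R = 9.0/(2·0.999848) = 9.0/1.999695 = 4.501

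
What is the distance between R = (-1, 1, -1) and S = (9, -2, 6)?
d = √[(10)² + (-3)² + (7)²] = √158 = 12.57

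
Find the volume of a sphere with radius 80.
Volume = (4/3) * pi * r³
Volume = (4/3) * pi * 80³
Volume = (4/3) * pi * 512000
Volume = 2144660.58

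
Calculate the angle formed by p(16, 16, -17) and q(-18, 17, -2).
p·q = 18, |p|² = 801, |q|² = 617
cos θ = 18/√494217 ≈ 0.0256
θ ≈ 88.53°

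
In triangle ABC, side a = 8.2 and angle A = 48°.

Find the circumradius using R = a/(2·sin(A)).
R = a/(2·sin(A)) = 8.2/(2·sin(48°))
R = 8.2/(2·0.743145) = 8.2/1.486290 = 5.517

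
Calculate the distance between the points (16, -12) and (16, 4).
Using the distance formula: d = sqrt((x₂-x₁)² + (y₂-y₁)²)
dx = 16 - 16 = 0
dy = 4 - (-12) = 16
d = sqrt(0² + 16²) = sqrt(0 + 256) = sqrt(256) = 16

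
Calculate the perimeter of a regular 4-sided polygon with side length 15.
Perimeter = number of sides * side length
Perimeter = 4 * 15
Perimeter = 60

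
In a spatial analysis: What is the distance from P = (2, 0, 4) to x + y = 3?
d = |1(2) + 1(0) + 0(4) - (3)| / √(1² + 1² + 0²) = 1/√2 = 0.7071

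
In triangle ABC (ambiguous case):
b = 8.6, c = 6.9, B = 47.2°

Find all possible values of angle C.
sin(C)/c = sin(B)/b  →  sin(C) = c·sin(B)/b = 6.9·sin(47.2°)/8.6 = 0.588690
C₁ = arcsin(0.588690) = 36.06°,  C₂ = 180° - C₁ = 143.94°
Check C₂: A = 180° - 47.2° - 143.94° = -11.14° ≤ 0, rejected
C = 36.06° (one solution)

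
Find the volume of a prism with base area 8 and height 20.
Volume = base area * height
Volume = 8 * 20
Volume = 160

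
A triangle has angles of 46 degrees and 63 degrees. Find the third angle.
Sum of angles in a triangle = 180 degrees
Third angle = 180 - 46 - 63
Third angle = 71 degrees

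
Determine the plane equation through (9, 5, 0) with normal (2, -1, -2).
d = n·P = (2)(9) + (-1)(5) + (-2)(0) = 13
Plane: 2x - y - 2z = 13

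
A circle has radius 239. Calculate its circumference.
Circumference = 2 * pi * r
Circumference = 2 * pi * 239
Circumference = 1501.68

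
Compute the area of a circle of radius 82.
Area = pi * r²
Area = pi * 82²
Area = pi * 6724
Area = 21124.07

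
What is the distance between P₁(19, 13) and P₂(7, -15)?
Using the distance formula: d = sqrt((x₂-x₁)² + (y₂-y₁)²)
dx = 7 - 19 = -12
dy = (-15) - 13 = -28
d = sqrt((-12)² + (-28)²) = sqrt(144 + 784) = sqrt(928) = 30.46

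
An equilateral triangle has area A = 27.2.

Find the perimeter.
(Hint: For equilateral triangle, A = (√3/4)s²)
A = (√3/4)s²  →  s² = 4A/√3 = 4·27.2/√3 = 62.8157
s = 7.92564
Perimeter = 3s = 23.78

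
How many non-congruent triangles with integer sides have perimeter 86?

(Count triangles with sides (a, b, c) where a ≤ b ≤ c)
With a ≤ b ≤ c and a + b + c = 86, the triangle inequality a + b > c gives c < 86/2, so c ≤ 42.
Iterate a from 1 to ⌊p/3⌋ = 28; for each a, b ranges from a to ⌊(p−a)/2⌋ with c = p − a − b, keeping only c ≥ b.
Triples: (2, 42, 42), (3, 41, 42), (4, 40, 42), …
Count = 154 triangles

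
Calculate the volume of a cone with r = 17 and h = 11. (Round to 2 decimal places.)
Volume = (1/3) * pi * r² * h
Volume = (1/3) * pi * 17² * 11
Volume = (1/3) * pi * 289 * 11
Volume = (1/3) * pi * 3179
Volume = 3329.04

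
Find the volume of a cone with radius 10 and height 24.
Volume = (1/3) * pi * r² * h
Volume = (1/3) * pi * 10² * 24
Volume = (1/3) * pi * 100 * 24
Volume = (1/3) * pi * 2400
Volume = 2513.27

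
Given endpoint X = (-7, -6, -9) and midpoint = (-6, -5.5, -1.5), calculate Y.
Y = (2×(-6) - (-7), 2×(-5.5) - (-6), 2×(-1.5) - (-9)) = (-5, -5, 6)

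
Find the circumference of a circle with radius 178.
Circumference = 2 * pi * r
Circumference = 2 * pi * 178
Circumference = 1118.41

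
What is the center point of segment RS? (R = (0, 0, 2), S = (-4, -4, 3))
Midpoint = ((0-4)/2, (0-4)/2, (2+3)/2) = (-2, -2, 2.5)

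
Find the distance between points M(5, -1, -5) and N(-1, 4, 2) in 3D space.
d = √[(-6)² + (5)² + (7)²] = √110 = 10.49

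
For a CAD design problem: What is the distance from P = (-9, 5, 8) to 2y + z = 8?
d = |0(-9) + 2(5) + 1(8) - (8)| / √(0² + 2² + 1²) = 10/√5 = 4.472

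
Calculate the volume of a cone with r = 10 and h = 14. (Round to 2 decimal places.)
Volume = (1/3) * pi * r² * h
Volume = (1/3) * pi * 10² * 14
Volume = (1/3) * pi * 100 * 14
Volume = (1/3) * pi * 1400
Volume = 1466.08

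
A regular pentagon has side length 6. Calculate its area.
For a regular 5-gon with side length s = 6:
Apothem a = s / (2*tan(pi/5)) = 6 / (2*tan(pi/5)) ≈ 4.1291
Perimeter P = 5 * 6 = 30
Area = (1/2) * P * a = (1/2) * 30 * 4.1291 = 61.94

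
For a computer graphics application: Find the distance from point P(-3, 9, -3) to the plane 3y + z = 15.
d = |0(-3) + 3(9) + 1(-3) - (15)| / √(0² + 3² + 1²) = 9/√10 = 2.846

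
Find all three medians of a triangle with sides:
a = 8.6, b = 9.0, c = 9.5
Using m_x = ½√(2y² + 2z² - x²):
m_a = ½√(2·9.0² + 2·9.5² - 8.6²) = ½√268.54 = 8.194
m_b = ½√(2·8.6² + 2·9.5² - 9.0²) = ½√247.42 = 7.865
m_c = ½√(2·8.6² + 2·9.0² - 9.5²) = ½√219.67 = 7.411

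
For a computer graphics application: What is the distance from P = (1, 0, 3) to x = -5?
d = |1(1) + 0(0) + 0(3) - (-5)| / √(1² + 0² + 0²) = 6/√1 = 6.0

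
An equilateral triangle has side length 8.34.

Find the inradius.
For an equilateral triangle, r = s/(2√3) where s is the side.
r = 8.34/(2√3) = 8.34/3.464102 = 2.408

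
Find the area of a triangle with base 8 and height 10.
Area = (1/2) * base * height
Area = (1/2) * 8 * 10
Area = 40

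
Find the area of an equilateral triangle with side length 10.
Area = (sqrt(3)/4) * s²
Area = (sqrt(3)/4) * 10²
Area = (sqrt(3)/4) * 100
Area = 43.30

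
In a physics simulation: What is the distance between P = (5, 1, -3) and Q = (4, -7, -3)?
d = √[(-1)² + (-8)² + (0)²] = √65 = 8.062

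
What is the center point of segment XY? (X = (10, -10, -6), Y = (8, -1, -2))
Midpoint = ((10+8)/2, (-10-1)/2, (-6-2)/2) = (9, -5.5, -4)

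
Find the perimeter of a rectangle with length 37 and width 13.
Perimeter = 2 * (length + width)
Perimeter = 2 * (37 + 13)
Perimeter = 2 * 50
Perimeter = 100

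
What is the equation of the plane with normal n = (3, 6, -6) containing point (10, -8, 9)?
d = n·P = (3)(10) + (6)(-8) + (-6)(9) = -72
Plane: 3x + 6y - 6z = -72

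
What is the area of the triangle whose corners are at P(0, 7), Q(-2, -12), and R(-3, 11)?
Using the coordinate formula: Area = (1/2)|x₁(y₂-y₃) + x₂(y₃-y₁) + x₃(y₁-y₂)|
Area = (1/2)|0((-12)-11) + (-2)(11-7) + (-3)(7-(-12))|
Area = (1/2)|0*(-23) + (-2)*4 + (-3)*19|
Area = (1/2)|0 + (-8) + (-57)|
Area = (1/2)*65 = 32.50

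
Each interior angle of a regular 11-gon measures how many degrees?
Interior angle of a regular n-gon = (n-2)*180/n
Interior angle = (11-2)*180/11
Interior angle = 9*180/11
Interior angle = 1620/11
Interior angle = 147.27 degrees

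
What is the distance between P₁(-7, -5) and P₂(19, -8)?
Using the distance formula: d = sqrt((x₂-x₁)² + (y₂-y₁)²)
dx = 19 - (-7) = 26
dy = (-8) - (-5) = -3
d = sqrt(26² + (-3)²) = sqrt(676 + 9) = sqrt(685) = 26.17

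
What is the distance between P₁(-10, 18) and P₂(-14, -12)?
Using the distance formula: d = sqrt((x₂-x₁)² + (y₂-y₁)²)
dx = (-14) - (-10) = -4
dy = (-12) - 18 = -30
d = sqrt((-4)² + (-30)²) = sqrt(16 + 900) = sqrt(916) = 30.27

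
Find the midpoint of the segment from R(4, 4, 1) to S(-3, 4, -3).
Midpoint = ((4-3)/2, (4+4)/2, (1-3)/2) = (0.5, 4, -1)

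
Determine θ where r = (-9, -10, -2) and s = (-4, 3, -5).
r·s = 16, |r|² = 185, |s|² = 50
cos θ = 16/√9250 ≈ 0.1664
θ ≈ 80.42°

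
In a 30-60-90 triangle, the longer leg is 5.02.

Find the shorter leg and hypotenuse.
In a 30-60-90 triangle, sides are in ratio 1 : √3 : 2.
Long leg = short leg·√3  →  short leg = 5.02/√3 = 2.898
Hypotenuse = 2·(short leg) = 2·5.02/√3 = 5.797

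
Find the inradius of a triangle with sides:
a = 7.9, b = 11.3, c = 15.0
s = (a+b+c)/2 = (7.9+11.3+15.0)/2 = 17.1
Area = √(s(s-a)(s-b)(s-c)) = √(17.1·9.2·5.8·2.1) = 43.7739
r = Area/s = 43.7739/17.1 = 2.56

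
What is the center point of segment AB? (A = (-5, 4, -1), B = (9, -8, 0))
Midpoint = ((-5+9)/2, (4-8)/2, (-1+0)/2) = (2, -2, -0.5)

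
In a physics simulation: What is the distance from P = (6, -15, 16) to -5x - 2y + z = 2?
d = |(-5)(6) + (-2)(-15) + 1(16) - (2)| / √((-5)² + (-2)² + 1²) = 14/√30 = 2.556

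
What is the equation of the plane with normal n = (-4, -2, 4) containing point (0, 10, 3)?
d = n·P = (-4)(0) + (-2)(10) + (4)(3) = -8
Plane: -4x - 2y + 4z = -8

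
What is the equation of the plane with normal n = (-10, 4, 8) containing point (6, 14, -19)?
d = n·P = (-10)(6) + (4)(14) + (8)(-19) = -156
Plane: -10x + 4y + 8z = -156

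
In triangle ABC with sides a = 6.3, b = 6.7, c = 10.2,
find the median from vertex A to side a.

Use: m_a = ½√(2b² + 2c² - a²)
m_a = ½√(2·6.7² + 2·10.2² - 6.3²)
m_a = ½√(89.78 + 208.08 - 39.69) = ½√258.17 = 8.034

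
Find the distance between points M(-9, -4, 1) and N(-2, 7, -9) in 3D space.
d = √[(7)² + (11)² + (-10)²] = √270 = 16.43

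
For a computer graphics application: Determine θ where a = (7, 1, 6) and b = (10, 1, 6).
a·b = 107, |a|² = 86, |b|² = 137
cos θ = 107/√11782 ≈ 0.9858
θ ≈ 9.678°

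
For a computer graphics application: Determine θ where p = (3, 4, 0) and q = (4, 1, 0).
p·q = 16, |p|² = 25, |q|² = 17
cos θ = 16/√425 ≈ 0.7761
θ ≈ 39.09°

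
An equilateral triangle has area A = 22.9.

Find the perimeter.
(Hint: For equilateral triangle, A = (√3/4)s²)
A = (√3/4)s²  →  s² = 4A/√3 = 4·22.9/√3 = 52.8853
s = 7.27223
Perimeter = 3s = 21.82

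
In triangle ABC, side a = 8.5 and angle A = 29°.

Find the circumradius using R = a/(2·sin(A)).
R = a/(2·sin(A)) = 8.5/(2·sin(29°))
R = 8.5/(2·0.484810) = 8.5/0.969619 = 8.766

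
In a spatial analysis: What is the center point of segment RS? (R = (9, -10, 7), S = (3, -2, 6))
Midpoint = ((9+3)/2, (-10-2)/2, (7+6)/2) = (6, -6, 6.5)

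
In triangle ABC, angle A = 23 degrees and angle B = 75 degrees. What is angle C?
Sum of angles in a triangle = 180 degrees
Third angle = 180 - 23 - 75
Third angle = 82 degrees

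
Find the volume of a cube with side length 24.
Volume = s³
Volume = 24³
Volume = 13824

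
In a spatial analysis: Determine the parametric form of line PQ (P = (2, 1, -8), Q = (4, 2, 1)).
Direction vector d = Q - P = (2, 1, 9)
x = 2 + 2t, y = 1 + t, z = -8 + 9t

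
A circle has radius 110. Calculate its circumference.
Circumference = 2 * pi * r
Circumference = 2 * pi * 110
Circumference = 691.15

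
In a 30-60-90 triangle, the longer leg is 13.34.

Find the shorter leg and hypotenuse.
In a 30-60-90 triangle, sides are in ratio 1 : √3 : 2.
Long leg = short leg·√3  →  short leg = 13.34/√3 = 7.702
Hypotenuse = 2·(short leg) = 2·13.34/√3 = 15.4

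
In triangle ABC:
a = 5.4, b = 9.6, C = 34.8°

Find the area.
Using A = ½ab·sin(C):
A = ½·5.4·9.6·sin(34.8°) = ½·51.84·0.570714 = 14.79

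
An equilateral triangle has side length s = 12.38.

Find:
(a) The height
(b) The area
(a) Height h = s·√3/2 = 12.38·√3/2 = 10.72
(b) Area = (√3/4)·s² = (√3/4)·12.38² = (√3/4)·153.264 = 66.37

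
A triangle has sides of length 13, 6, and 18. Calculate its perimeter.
Perimeter = sum of all sides
Perimeter = 13 + 6 + 18
Perimeter = 37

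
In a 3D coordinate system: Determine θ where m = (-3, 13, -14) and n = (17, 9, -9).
m·n = 192, |m|² = 374, |n|² = 451
cos θ = 192/√168674 ≈ 0.4675
θ ≈ 62.13°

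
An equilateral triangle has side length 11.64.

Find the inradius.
For an equilateral triangle, r = s/(2√3) where s is the side.
r = 11.64/(2√3) = 11.64/3.464102 = 3.36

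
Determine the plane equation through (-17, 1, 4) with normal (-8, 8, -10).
d = n·P = (-8)(-17) + (8)(1) + (-10)(4) = 104
Plane: -8x + 8y - 10z = 104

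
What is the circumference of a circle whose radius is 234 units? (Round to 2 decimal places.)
Circumference = 2 * pi * r
Circumference = 2 * pi * 234
Circumference = 1470.27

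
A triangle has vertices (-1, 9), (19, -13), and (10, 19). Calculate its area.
Using the coordinate formula: Area = (1/2)|x₁(y₂-y₃) + x₂(y₃-y₁) + x₃(y₁-y₂)|
Area = (1/2)|(-1)((-13)-19) + 19(19-9) + 10(9-(-13))|
Area = (1/2)|(-1)*(-32) + 19*10 + 10*22|
Area = (1/2)|32 + 190 + 220|
Area = (1/2)*442 = 221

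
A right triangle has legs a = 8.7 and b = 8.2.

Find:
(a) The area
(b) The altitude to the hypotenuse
(a) Area = ½ab = ½·8.7·8.2 = 35.67
(b) Hypotenuse c = √(8.7² + 8.2²) = √142.93 = 11.9553
    Area = ½·c·h_c  →  h_c = 2·Area/c = 2·35.67/11.9553 = 5.967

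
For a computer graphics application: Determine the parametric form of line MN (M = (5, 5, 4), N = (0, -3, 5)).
Direction vector d = N - M = (-5, -8, 1)
x = 5 - 5t, y = 5 - 8t, z = 4 + t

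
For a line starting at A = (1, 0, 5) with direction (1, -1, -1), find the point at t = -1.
P(-1) = (1 + 1(-1), 0 + (-1)(-1), 5 + (-1)(-1)) = (0, 1, 6)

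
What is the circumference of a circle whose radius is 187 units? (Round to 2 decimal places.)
Circumference = 2 * pi * r
Circumference = 2 * pi * 187
Circumference = 1174.96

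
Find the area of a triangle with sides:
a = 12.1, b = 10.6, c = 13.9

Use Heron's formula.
s = (a+b+c)/2 = (12.1+10.6+13.9)/2 = 18.3
A = √(s(s-a)(s-b)(s-c)) = √(18.3·6.2·7.7·4.4)
A = √3844.02 = 62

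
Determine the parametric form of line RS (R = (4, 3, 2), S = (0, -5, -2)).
Direction vector d = S - R = (-4, -8, -4)
x = 4 - 4t, y = 3 - 8t, z = 2 - 4t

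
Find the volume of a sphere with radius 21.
Volume = (4/3) * pi * r³
Volume = (4/3) * pi * 21³
Volume = (4/3) * pi * 9261
Volume = 38792.39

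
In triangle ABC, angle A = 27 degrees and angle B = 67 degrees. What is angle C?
Sum of angles in a triangle = 180 degrees
Third angle = 180 - 27 - 67
Third angle = 86 degrees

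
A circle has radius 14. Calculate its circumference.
Circumference = 2 * pi * r
Circumference = 2 * pi * 14
Circumference = 87.96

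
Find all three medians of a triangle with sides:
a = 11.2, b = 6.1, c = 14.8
Using m_x = ½√(2y² + 2z² - x²):
m_a = ½√(2·6.1² + 2·14.8² - 11.2²) = ½√387.06 = 9.837
m_b = ½√(2·11.2² + 2·14.8² - 6.1²) = ½√651.75 = 12.76
m_c = ½√(2·11.2² + 2·6.1² - 14.8²) = ½√106.26 = 5.154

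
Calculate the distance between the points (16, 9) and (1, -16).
Using the distance formula: d = sqrt((x₂-x₁)² + (y₂-y₁)²)
dx = 1 - 16 = -15
dy = (-16) - 9 = -25
d = sqrt((-15)² + (-25)²) = sqrt(225 + 625) = sqrt(850) = 29.15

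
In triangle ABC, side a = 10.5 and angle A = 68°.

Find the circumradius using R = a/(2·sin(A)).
R = a/(2·sin(A)) = 10.5/(2·sin(68°))
R = 10.5/(2·0.927184) = 10.5/1.854368 = 5.662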